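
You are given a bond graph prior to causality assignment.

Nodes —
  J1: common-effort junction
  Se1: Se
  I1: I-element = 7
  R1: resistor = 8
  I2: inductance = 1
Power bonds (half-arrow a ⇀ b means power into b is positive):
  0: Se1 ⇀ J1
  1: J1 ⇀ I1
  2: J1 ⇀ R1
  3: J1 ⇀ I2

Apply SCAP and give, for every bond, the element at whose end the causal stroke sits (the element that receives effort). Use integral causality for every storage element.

β0 →J1
β1 →I1
β2 →R1
β3 →I2

bond 0 stroke→J1  (Se1 fixes effort; stroke away)
bond 1 stroke→I1  (J1 effort already set via bond 0)
bond 2 stroke→R1  (0-jn J1 has e-setter on 0)
bond 3 stroke→I2  (0-jn J1 has e-setter on 0)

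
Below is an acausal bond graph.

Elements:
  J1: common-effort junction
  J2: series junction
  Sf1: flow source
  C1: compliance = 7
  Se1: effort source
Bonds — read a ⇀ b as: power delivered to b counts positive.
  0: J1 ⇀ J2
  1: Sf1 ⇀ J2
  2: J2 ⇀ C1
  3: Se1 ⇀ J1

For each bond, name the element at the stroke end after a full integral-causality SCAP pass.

β1 →Sf1  (Sf1 (Sf) sets flow on bond)
β3 →J1  (Se1: effort source, stroke at far end)
β0 →J2  (J1: bond 3 brought effort, rest push out)
β2 →J2  (1-jn J2 has f-setter on 1)

#0 stroke at J2
#1 stroke at Sf1
#2 stroke at J2
#3 stroke at J1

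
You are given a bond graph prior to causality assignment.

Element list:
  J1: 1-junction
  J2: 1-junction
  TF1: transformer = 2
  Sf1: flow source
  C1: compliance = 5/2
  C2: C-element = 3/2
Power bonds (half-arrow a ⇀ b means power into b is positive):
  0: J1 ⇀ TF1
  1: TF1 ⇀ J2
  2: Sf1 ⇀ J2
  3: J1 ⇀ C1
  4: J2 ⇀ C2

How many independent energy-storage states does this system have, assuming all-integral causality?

2  (C1, C2 all integral)

b2 stroke→Sf1  (Sf1 fixes flow; stroke at Sf1)
b1 stroke→J2  (common-f at J2 fixed by 2)
b4 stroke→J2  (common-f at J2 fixed by 2)
b0 stroke→TF1  (TF1: transformer flips bond 1)
b3 stroke→J1  (J1 flow already set via bond 0)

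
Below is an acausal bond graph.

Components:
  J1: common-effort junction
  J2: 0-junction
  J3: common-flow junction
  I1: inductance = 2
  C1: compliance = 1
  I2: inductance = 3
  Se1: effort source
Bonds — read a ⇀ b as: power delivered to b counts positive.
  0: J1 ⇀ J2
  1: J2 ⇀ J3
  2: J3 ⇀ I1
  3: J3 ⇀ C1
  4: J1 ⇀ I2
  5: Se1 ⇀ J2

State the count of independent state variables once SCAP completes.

3  (C1, I1, I2 all integral)

bond 5 stroke at J2  (Se1: effort source, stroke at far end)
bond 0 stroke at J1  (J2 effort already set via bond 5)
bond 1 stroke at J3  (common-e at J2 fixed by 5)
bond 4 stroke at I2  (J1: bond 0 brought effort, rest push out)
bond 2 stroke at I1  (I1 integral (f out))
bond 3 stroke at J3  (J3 flow already set via bond 2)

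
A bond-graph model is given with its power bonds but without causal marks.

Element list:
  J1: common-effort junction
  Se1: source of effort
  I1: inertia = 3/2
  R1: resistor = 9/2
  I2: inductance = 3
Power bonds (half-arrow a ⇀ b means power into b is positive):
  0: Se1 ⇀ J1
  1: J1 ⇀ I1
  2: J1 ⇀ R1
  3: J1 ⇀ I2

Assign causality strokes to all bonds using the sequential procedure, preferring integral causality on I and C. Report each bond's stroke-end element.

β0 stroke at J1  (source Se1 imposes e)
β1 stroke at I1  (J1 effort already set via bond 0)
β2 stroke at R1  (0-jn J1 has e-setter on 0)
β3 stroke at I2  (common-e at J1 fixed by 0)

b0 →J1
b1 →I1
b2 →R1
b3 →I2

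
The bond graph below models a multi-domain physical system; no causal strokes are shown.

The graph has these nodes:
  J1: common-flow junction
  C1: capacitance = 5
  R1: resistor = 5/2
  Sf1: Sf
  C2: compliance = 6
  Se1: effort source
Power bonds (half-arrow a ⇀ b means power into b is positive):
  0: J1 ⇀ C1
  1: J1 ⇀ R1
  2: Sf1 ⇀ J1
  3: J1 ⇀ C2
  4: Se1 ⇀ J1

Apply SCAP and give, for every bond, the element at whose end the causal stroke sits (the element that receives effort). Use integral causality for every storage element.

b0 →J1
b1 →J1
b2 →Sf1
b3 →J1
b4 →J1

β2 →Sf1  (source Sf1 imposes f)
β4 →J1  (Se1 fixes effort; stroke away)
β0 →J1  (J1: bond 2 brought flow, rest push out)
β1 →J1  (J1 flow already set via bond 2)
β3 →J1  (1-jn J1 has f-setter on 2)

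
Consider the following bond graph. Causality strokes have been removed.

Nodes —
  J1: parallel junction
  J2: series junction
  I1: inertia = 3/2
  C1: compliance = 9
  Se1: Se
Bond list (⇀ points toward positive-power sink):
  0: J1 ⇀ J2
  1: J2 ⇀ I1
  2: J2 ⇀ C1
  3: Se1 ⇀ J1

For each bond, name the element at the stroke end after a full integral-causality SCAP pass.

b0 stroke→J2
b1 stroke→I1
b2 stroke→J2
b3 stroke→J1

β3 stroke at J1  (Se1 (Se) sets effort on bond)
β0 stroke at J2  (common-e at J1 fixed by 3)
β1 stroke at I1  (I1: I, integral causality)
β2 stroke at J2  (J2: bond 1 brought flow, rest push out)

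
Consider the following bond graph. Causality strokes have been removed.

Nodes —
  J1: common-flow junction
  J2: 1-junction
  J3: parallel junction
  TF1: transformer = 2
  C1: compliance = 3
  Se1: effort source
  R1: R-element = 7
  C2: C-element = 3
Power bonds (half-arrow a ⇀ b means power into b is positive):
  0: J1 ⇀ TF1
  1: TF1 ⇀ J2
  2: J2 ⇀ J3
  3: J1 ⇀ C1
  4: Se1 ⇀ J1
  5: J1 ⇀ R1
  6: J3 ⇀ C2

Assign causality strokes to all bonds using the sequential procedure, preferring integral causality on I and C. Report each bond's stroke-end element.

b4 |J1  (source Se1 imposes e)
b3 |J1  (prefer integral on C1)
b6 |J3  (C2 integral (e out))
b2 |J2  (0-jn J3 has e-setter on 6)
b1 |TF1  (only one flow-in slot at J2)
b0 |J1  (TF1: transformer flips bond 1)
b5 |R1  (J1 needs exactly one f-in)

bond 0 →J1
bond 1 →TF1
bond 2 →J2
bond 3 →J1
bond 4 →J1
bond 5 →R1
bond 6 →J3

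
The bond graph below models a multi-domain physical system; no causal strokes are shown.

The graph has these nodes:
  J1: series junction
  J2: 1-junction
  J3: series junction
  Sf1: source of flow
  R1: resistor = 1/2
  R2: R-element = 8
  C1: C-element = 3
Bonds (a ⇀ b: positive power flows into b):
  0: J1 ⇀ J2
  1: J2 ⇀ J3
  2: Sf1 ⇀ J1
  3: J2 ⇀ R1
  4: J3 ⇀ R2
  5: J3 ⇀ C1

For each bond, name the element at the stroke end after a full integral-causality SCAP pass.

β0 stroke at J1
β1 stroke at J2
β2 stroke at Sf1
β3 stroke at J2
β4 stroke at J3
β5 stroke at J3

#2 →Sf1  (source Sf1 imposes f)
#0 →J1  (J1 flow already set via bond 2)
#1 →J2  (J2 flow already set via bond 0)
#3 →J2  (1-jn J2 has f-setter on 0)
#4 →J3  (common-f at J3 fixed by 1)
#5 →J3  (J3 flow already set via bond 1)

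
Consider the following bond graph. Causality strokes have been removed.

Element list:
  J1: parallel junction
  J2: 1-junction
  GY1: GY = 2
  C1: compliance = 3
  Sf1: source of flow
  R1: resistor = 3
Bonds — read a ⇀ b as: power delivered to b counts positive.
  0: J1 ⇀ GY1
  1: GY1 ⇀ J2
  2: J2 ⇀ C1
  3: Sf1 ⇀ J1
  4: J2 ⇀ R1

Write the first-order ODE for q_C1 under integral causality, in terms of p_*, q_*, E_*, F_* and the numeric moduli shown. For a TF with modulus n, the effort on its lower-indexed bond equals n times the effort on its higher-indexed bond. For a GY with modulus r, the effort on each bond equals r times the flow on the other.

β3 stroke→Sf1  (Sf1 (Sf) sets flow on bond)
β0 stroke→J1  (J1: last free bond brings effort in)
β1 stroke→J2  (GY1: gyrator matches bond 0)
β2 stroke→J2  (C1: C, integral causality)
β4 stroke→R1  (only one flow-in slot at J2)

dq_C1/dt = 2*F_Sf1/3 - q_C1/9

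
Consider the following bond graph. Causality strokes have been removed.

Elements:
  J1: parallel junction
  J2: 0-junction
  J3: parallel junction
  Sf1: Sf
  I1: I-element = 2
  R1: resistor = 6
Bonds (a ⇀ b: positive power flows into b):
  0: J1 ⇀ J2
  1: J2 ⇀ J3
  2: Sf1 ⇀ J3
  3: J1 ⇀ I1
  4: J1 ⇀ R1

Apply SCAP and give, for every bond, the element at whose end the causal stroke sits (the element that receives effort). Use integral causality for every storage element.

b2 |Sf1  (source Sf1 imposes f)
b1 |J3  (J3 needs exactly one e-in)
b0 |J2  (J2: last free bond brings effort in)
b3 |I1  (I1: I, integral causality)
b4 |J1  (J1 needs exactly one e-in)

b0 stroke at J2
b1 stroke at J3
b2 stroke at Sf1
b3 stroke at I1
b4 stroke at J1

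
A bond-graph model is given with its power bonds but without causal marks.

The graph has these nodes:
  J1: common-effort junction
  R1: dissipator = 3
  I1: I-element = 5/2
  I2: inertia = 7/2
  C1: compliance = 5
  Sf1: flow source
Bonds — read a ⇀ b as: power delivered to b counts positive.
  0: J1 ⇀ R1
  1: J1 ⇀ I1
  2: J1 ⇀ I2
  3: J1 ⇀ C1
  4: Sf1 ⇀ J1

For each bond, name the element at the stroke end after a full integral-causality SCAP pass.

bond 0 →R1
bond 1 →I1
bond 2 →I2
bond 3 →J1
bond 4 →Sf1

#4 →Sf1  (Sf1 (Sf) sets flow on bond)
#1 →I1  (prefer integral on I1)
#2 →I2  (I2 integral (f out))
#3 →J1  (prefer integral on C1)
#0 →R1  (J1 effort already set via bond 3)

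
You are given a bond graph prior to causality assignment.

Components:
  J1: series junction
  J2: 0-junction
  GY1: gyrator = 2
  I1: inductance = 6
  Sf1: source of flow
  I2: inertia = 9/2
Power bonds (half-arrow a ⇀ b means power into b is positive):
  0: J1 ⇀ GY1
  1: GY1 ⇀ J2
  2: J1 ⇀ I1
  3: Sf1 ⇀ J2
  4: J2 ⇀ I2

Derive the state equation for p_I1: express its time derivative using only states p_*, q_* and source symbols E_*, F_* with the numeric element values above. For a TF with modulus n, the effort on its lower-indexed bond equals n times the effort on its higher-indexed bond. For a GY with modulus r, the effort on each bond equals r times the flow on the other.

b3 stroke at Sf1  (Sf1: flow source, stroke at near end)
b2 stroke at I1  (I1 integral (f out))
b0 stroke at J1  (J1 flow already set via bond 2)
b1 stroke at J2  (GY1 both-in/both-out from 0)
b4 stroke at I2  (common-e at J2 fixed by 1)

dp_I1/dt = 2*F_Sf1 - 4*p_I2/9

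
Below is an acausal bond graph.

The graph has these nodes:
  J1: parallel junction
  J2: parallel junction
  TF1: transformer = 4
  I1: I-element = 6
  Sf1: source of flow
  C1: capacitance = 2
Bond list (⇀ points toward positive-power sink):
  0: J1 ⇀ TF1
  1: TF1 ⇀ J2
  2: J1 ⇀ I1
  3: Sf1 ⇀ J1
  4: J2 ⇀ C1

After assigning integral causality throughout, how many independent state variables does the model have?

#3 →Sf1  (Sf1 fixes flow; stroke at Sf1)
#2 →I1  (I1 outputs flow p/I1)
#0 →J1  (only one effort-in slot at J1)
#1 →TF1  (TF1: transformer flips bond 0)
#4 →J2  (J2: last free bond brings effort in)

2  (C1, I1 all integral)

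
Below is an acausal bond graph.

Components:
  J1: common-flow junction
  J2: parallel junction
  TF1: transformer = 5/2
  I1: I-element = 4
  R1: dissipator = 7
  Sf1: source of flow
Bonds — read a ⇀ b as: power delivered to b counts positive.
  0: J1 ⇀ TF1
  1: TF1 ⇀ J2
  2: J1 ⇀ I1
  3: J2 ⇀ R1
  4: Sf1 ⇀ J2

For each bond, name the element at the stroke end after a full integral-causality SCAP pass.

#0 →J1
#1 →TF1
#2 →I1
#3 →J2
#4 →Sf1

b4 stroke→Sf1  (source Sf1 imposes f)
b2 stroke→I1  (I1 integral (f out))
b0 stroke→J1  (J1 flow already set via bond 2)
b1 stroke→TF1  (through TF1, causality passes straight; one stroke at TF1)
b3 stroke→J2  (J2: last free bond brings effort in)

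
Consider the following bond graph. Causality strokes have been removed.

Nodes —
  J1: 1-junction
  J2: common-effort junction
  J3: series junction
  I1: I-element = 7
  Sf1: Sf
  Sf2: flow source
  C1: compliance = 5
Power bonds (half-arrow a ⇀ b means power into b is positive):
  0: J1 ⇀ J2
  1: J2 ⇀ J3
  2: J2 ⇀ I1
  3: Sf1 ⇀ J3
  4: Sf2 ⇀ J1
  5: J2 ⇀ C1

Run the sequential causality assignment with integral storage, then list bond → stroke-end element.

b3 →Sf1  (Sf1 fixes flow; stroke at Sf1)
b4 →Sf2  (source Sf2 imposes f)
b0 →J1  (J1: bond 4 brought flow, rest push out)
b1 →J3  (J3: bond 3 brought flow, rest push out)
b2 →I1  (I1 integral (f out))
b5 →J2  (closing 0-jn rule on J2)

#0 |J1
#1 |J3
#2 |I1
#3 |Sf1
#4 |Sf2
#5 |J2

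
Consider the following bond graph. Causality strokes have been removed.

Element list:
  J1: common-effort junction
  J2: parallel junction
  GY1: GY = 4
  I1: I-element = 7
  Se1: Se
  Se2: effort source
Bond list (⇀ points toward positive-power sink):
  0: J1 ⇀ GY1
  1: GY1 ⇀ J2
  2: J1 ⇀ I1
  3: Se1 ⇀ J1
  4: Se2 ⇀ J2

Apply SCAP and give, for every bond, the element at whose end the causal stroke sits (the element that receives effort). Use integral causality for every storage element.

β0 |GY1
β1 |GY1
β2 |I1
β3 |J1
β4 |J2

b3 →J1  (Se1 (Se) sets effort on bond)
b4 →J2  (Se2: effort source, stroke at far end)
b0 →GY1  (J1 effort already set via bond 3)
b2 →I1  (common-e at J1 fixed by 3)
b1 →GY1  (J2: bond 4 brought effort, rest push out)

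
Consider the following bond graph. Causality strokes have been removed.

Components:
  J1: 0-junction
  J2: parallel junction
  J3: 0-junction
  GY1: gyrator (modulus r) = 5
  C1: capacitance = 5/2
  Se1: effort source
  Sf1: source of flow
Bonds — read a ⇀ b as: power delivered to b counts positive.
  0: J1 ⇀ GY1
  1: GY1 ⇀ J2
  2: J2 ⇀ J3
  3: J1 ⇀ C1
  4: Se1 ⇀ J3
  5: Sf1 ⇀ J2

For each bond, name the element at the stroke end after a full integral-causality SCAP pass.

β0 stroke at GY1
β1 stroke at GY1
β2 stroke at J2
β3 stroke at J1
β4 stroke at J3
β5 stroke at Sf1

b4 |J3  (Se1 (Se) sets effort on bond)
b5 |Sf1  (Sf1 (Sf) sets flow on bond)
b2 |J2  (J3: bond 4 brought effort, rest push out)
b1 |GY1  (J2: bond 2 brought effort, rest push out)
b0 |GY1  (GY1: gyrator matches bond 1)
b3 |J1  (J1: last free bond brings effort in)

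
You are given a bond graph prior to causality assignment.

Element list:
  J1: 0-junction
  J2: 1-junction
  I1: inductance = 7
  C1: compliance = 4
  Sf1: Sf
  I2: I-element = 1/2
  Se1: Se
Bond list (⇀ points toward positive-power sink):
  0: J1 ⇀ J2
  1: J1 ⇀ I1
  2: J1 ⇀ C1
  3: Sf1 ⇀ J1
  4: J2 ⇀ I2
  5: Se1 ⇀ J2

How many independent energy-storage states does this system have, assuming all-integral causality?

3  (C1, I1, I2 all integral)

b3 stroke→Sf1  (Sf1: flow source, stroke at near end)
b5 stroke→J2  (Se1 fixes effort; stroke away)
b1 stroke→I1  (prefer integral on I1)
b2 stroke→J1  (C1 integral (e out))
b0 stroke→J2  (common-e at J1 fixed by 2)
b4 stroke→I2  (J2 needs exactly one f-in)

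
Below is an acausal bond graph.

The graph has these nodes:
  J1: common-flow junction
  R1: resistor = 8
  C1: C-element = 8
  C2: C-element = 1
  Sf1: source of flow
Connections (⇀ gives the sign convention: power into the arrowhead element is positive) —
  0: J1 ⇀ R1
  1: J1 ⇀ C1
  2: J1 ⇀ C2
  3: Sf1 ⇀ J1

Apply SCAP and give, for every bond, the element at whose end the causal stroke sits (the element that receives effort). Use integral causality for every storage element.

#0 stroke→J1
#1 stroke→J1
#2 stroke→J1
#3 stroke→Sf1

β3 stroke at Sf1  (Sf1: flow source, stroke at near end)
β0 stroke at J1  (common-f at J1 fixed by 3)
β1 stroke at J1  (J1 flow already set via bond 3)
β2 stroke at J1  (J1 flow already set via bond 3)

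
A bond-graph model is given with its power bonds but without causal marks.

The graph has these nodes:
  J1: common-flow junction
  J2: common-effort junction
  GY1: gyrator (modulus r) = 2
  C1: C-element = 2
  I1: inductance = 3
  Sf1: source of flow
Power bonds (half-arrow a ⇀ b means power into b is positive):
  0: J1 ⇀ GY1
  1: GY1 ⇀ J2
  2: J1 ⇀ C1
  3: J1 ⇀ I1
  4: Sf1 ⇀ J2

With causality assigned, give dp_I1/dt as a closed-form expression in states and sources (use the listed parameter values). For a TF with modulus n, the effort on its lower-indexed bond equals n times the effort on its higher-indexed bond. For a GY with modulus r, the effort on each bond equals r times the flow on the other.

#4 stroke→Sf1  (source Sf1 imposes f)
#1 stroke→J2  (closing 0-jn rule on J2)
#0 stroke→J1  (through GY1, causality inverts; strokes same side of GY1)
#2 stroke→J1  (C1 integral (e out))
#3 stroke→I1  (only one flow-in slot at J1)

dp_I1/dt = 2*F_Sf1 - q_C1/2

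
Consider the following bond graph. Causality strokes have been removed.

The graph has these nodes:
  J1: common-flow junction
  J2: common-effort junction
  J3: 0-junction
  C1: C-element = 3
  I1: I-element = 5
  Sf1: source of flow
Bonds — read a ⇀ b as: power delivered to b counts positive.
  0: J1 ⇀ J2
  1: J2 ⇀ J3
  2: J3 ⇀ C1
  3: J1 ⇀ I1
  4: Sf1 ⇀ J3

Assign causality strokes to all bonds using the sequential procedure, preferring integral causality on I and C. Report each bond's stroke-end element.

b4 →Sf1  (Sf1: flow source, stroke at near end)
b2 →J3  (C1 integral (e out))
b1 →J2  (common-e at J3 fixed by 2)
b0 →J1  (J2: bond 1 brought effort, rest push out)
b3 →I1  (closing 1-jn rule on J1)

β0 stroke→J1
β1 stroke→J2
β2 stroke→J3
β3 stroke→I1
β4 stroke→Sf1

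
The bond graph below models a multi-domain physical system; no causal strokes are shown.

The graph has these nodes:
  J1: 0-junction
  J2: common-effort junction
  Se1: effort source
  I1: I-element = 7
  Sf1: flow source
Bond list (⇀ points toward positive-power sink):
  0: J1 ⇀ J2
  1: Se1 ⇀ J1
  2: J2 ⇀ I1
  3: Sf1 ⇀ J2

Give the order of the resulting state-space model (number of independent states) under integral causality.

1  (I1 all integral)

bond 1 stroke at J1  (source Se1 imposes e)
bond 3 stroke at Sf1  (Sf1 (Sf) sets flow on bond)
bond 0 stroke at J2  (J1 effort already set via bond 1)
bond 2 stroke at I1  (0-jn J2 has e-setter on 0)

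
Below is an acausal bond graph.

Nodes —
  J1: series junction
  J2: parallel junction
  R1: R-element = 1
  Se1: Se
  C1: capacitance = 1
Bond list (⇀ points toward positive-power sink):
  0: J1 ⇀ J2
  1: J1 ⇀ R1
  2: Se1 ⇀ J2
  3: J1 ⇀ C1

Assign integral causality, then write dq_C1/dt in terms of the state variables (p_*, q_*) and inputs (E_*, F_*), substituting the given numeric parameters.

b2 →J2  (Se1: effort source, stroke at far end)
b0 →J1  (J2 effort already set via bond 2)
b3 →J1  (prefer integral on C1)
b1 →R1  (J1: last free bond brings flow in)

dq_C1/dt = -E_Se1 - q_C1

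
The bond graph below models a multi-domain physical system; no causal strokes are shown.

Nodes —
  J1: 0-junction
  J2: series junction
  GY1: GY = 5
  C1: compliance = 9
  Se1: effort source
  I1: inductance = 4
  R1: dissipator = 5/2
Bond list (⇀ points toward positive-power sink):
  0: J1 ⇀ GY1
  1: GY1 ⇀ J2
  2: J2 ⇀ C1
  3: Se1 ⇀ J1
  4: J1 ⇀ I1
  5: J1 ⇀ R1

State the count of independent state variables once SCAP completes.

2  (C1, I1 all integral)

b3 stroke→J1  (source Se1 imposes e)
b0 stroke→GY1  (J1 effort already set via bond 3)
b4 stroke→I1  (J1 effort already set via bond 3)
b5 stroke→R1  (0-jn J1 has e-setter on 3)
b1 stroke→GY1  (GY GY1: same side as bond 0)
b2 stroke→J2  (J2: bond 1 brought flow, rest push out)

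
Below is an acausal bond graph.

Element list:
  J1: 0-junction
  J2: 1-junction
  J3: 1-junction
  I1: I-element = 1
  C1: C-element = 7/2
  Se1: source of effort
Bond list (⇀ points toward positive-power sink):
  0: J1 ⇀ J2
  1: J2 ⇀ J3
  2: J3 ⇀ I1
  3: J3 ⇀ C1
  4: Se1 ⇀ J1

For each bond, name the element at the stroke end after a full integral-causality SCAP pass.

b4 |J1  (source Se1 imposes e)
b0 |J2  (0-jn J1 has e-setter on 4)
b1 |J3  (closing 1-jn rule on J2)
b2 |I1  (I1 outputs flow p/I1)
b3 |J3  (J3 flow already set via bond 2)

bond 0 →J2
bond 1 →J3
bond 2 →I1
bond 3 →J3
bond 4 →J1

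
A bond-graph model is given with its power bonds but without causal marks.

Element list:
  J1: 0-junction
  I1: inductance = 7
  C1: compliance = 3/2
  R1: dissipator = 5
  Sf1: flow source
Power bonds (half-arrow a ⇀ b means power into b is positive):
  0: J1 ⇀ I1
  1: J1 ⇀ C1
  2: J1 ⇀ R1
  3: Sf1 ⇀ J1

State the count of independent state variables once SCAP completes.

2  (C1, I1 all integral)

β3 stroke at Sf1  (Sf1: flow source, stroke at near end)
β0 stroke at I1  (I1: I, integral causality)
β1 stroke at J1  (C1 integral (e out))
β2 stroke at R1  (J1: bond 1 brought effort, rest push out)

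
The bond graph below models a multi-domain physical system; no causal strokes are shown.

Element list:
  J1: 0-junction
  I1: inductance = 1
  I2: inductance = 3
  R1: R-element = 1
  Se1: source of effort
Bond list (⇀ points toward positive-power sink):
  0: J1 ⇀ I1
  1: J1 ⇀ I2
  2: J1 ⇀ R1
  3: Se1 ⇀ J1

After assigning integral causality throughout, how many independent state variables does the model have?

#3 stroke→J1  (Se1 (Se) sets effort on bond)
#0 stroke→I1  (common-e at J1 fixed by 3)
#1 stroke→I2  (J1: bond 3 brought effort, rest push out)
#2 stroke→R1  (0-jn J1 has e-setter on 3)

2  (I1, I2 all integral)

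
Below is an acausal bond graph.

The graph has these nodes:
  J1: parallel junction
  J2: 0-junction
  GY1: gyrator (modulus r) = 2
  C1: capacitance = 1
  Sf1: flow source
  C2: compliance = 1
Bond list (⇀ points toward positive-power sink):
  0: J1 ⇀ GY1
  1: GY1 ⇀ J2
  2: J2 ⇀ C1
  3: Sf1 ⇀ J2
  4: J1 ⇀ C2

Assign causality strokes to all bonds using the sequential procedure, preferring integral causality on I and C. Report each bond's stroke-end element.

b3 →Sf1  (Sf1 fixes flow; stroke at Sf1)
b2 →J2  (C1 outputs effort q/C1)
b1 →GY1  (0-jn J2 has e-setter on 2)
b0 →GY1  (GY1: gyrator matches bond 1)
b4 →J1  (only one effort-in slot at J1)

bond 0 →GY1
bond 1 →GY1
bond 2 →J2
bond 3 →Sf1
bond 4 →J1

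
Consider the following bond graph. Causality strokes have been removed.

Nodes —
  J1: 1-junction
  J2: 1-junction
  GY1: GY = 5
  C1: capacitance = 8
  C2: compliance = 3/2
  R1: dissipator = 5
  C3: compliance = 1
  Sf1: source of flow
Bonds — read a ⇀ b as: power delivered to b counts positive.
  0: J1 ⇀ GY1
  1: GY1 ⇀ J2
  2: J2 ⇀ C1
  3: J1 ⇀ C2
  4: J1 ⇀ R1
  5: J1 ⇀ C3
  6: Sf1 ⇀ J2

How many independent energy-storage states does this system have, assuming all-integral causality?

β6 stroke→Sf1  (source Sf1 imposes f)
β1 stroke→J2  (J2: bond 6 brought flow, rest push out)
β2 stroke→J2  (J2 flow already set via bond 6)
β0 stroke→J1  (GY1: gyrator matches bond 1)
β3 stroke→J1  (C2: C, integral causality)
β5 stroke→J1  (C3: C, integral causality)
β4 stroke→R1  (J1: last free bond brings flow in)

3  (C1, C2, C3 all integral)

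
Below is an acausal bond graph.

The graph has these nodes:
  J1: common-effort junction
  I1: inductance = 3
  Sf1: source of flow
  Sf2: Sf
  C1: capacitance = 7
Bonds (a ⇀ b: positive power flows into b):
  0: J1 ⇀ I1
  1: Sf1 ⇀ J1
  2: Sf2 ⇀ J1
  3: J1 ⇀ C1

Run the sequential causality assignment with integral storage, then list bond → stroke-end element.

#1 stroke at Sf1  (Sf1 (Sf) sets flow on bond)
#2 stroke at Sf2  (Sf2 (Sf) sets flow on bond)
#0 stroke at I1  (I1: I, integral causality)
#3 stroke at J1  (J1 needs exactly one e-in)

#0 |I1
#1 |Sf1
#2 |Sf2
#3 |J1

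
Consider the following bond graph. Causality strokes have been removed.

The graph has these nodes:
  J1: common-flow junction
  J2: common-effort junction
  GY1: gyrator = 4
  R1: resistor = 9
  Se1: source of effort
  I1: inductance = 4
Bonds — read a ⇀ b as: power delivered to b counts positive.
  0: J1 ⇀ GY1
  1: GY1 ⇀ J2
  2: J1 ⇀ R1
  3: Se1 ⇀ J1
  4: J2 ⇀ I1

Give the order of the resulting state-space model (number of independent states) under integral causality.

bond 3 stroke at J1  (Se1 (Se) sets effort on bond)
bond 4 stroke at I1  (I1 outputs flow p/I1)
bond 1 stroke at J2  (only one effort-in slot at J2)
bond 0 stroke at J1  (GY GY1: same side as bond 1)
bond 2 stroke at R1  (J1: last free bond brings flow in)

1  (I1 all integral)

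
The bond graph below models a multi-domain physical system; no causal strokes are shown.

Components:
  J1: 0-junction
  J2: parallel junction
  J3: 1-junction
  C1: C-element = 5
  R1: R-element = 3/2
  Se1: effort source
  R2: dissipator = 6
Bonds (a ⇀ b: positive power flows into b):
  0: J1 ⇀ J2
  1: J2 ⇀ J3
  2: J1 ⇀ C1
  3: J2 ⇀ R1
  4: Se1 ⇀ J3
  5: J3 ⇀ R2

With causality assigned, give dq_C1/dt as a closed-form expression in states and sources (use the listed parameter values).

b4 stroke→J3  (Se1 (Se) sets effort on bond)
b2 stroke→J1  (prefer integral on C1)
b0 stroke→J2  (0-jn J1 has e-setter on 2)
b1 stroke→J3  (J2: bond 0 brought effort, rest push out)
b3 stroke→R1  (J2: bond 0 brought effort, rest push out)
b5 stroke→R2  (J3 needs exactly one f-in)

dq_C1/dt = -E_Se1/6 - q_C1/6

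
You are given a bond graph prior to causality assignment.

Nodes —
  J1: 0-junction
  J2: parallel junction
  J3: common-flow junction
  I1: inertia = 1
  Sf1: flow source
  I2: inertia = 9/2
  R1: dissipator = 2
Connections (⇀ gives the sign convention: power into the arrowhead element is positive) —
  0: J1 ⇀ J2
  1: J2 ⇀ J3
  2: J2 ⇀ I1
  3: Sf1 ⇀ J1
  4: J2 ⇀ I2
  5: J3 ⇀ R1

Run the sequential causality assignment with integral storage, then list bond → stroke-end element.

b0 stroke→J1
b1 stroke→J2
b2 stroke→I1
b3 stroke→Sf1
b4 stroke→I2
b5 stroke→J3

b3 stroke→Sf1  (Sf1: flow source, stroke at near end)
b0 stroke→J1  (only one effort-in slot at J1)
b2 stroke→I1  (I1: I, integral causality)
b4 stroke→I2  (prefer integral on I2)
b1 stroke→J2  (J2 needs exactly one e-in)
b5 stroke→J3  (J3: bond 1 brought flow, rest push out)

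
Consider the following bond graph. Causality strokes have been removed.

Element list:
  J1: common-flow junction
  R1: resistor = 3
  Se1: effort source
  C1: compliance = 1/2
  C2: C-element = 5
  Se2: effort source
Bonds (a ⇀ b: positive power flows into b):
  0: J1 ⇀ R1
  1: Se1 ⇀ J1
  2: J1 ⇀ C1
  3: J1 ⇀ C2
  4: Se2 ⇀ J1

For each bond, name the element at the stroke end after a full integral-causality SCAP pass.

β0 stroke→R1
β1 stroke→J1
β2 stroke→J1
β3 stroke→J1
β4 stroke→J1

#1 →J1  (Se1 (Se) sets effort on bond)
#4 →J1  (Se2 fixes effort; stroke away)
#2 →J1  (prefer integral on C1)
#3 →J1  (C2: C, integral causality)
#0 →R1  (closing 1-jn rule on J1)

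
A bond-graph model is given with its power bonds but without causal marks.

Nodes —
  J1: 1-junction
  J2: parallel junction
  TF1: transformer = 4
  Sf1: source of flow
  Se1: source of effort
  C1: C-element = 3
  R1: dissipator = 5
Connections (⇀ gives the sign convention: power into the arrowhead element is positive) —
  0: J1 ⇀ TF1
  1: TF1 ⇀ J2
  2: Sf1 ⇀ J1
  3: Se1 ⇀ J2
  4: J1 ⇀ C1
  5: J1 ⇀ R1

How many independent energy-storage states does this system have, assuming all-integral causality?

1  (C1 all integral)

#2 stroke at Sf1  (Sf1 fixes flow; stroke at Sf1)
#3 stroke at J2  (Se1 (Se) sets effort on bond)
#0 stroke at J1  (1-jn J1 has f-setter on 2)
#4 stroke at J1  (J1: bond 2 brought flow, rest push out)
#5 stroke at J1  (J1 flow already set via bond 2)
#1 stroke at TF1  (J2: bond 3 brought effort, rest push out)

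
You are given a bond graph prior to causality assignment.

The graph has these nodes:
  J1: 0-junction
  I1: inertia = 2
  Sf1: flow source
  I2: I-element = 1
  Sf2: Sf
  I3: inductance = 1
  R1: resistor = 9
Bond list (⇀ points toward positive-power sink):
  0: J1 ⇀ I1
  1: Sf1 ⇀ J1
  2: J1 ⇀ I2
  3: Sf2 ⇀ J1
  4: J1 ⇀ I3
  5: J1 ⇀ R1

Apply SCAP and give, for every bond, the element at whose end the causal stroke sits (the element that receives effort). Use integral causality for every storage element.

β1 stroke→Sf1  (Sf1: flow source, stroke at near end)
β3 stroke→Sf2  (source Sf2 imposes f)
β0 stroke→I1  (I1: I, integral causality)
β2 stroke→I2  (I2 integral (f out))
β4 stroke→I3  (I3 outputs flow p/I3)
β5 stroke→J1  (J1: last free bond brings effort in)

bond 0 stroke→I1
bond 1 stroke→Sf1
bond 2 stroke→I2
bond 3 stroke→Sf2
bond 4 stroke→I3
bond 5 stroke→J1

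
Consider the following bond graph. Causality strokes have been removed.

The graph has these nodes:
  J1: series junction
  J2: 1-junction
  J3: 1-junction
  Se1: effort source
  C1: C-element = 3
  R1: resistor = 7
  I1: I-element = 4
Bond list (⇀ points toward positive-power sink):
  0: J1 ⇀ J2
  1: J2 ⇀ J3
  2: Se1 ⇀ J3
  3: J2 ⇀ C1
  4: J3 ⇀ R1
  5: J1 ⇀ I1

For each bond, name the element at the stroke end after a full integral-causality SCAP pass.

β0 stroke at J1
β1 stroke at J2
β2 stroke at J3
β3 stroke at J2
β4 stroke at J3
β5 stroke at I1

β2 |J3  (Se1 fixes effort; stroke away)
β3 |J2  (C1: C, integral causality)
β5 |I1  (I1 outputs flow p/I1)
β0 |J1  (1-jn J1 has f-setter on 5)
β1 |J2  (common-f at J2 fixed by 0)
β4 |J3  (1-jn J3 has f-setter on 1)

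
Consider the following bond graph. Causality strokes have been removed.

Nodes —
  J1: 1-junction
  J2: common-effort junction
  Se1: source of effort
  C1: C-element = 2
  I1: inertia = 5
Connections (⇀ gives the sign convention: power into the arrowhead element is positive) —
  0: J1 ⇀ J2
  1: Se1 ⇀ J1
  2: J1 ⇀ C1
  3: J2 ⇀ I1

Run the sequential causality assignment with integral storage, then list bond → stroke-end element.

β1 →J1  (Se1 fixes effort; stroke away)
β2 →J1  (prefer integral on C1)
β0 →J2  (J1: last free bond brings flow in)
β3 →I1  (J2: bond 0 brought effort, rest push out)

β0 stroke at J2
β1 stroke at J1
β2 stroke at J1
β3 stroke at I1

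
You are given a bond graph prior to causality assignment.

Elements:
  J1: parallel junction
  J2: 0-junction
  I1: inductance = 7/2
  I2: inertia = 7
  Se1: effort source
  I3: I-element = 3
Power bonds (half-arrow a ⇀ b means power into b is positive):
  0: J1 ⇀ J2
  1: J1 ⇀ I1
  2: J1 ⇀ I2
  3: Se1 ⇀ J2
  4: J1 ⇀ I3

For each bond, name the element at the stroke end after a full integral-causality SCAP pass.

bond 3 →J2  (Se1 fixes effort; stroke away)
bond 0 →J1  (J2: bond 3 brought effort, rest push out)
bond 1 →I1  (common-e at J1 fixed by 0)
bond 2 →I2  (J1 effort already set via bond 0)
bond 4 →I3  (J1 effort already set via bond 0)

#0 stroke→J1
#1 stroke→I1
#2 stroke→I2
#3 stroke→J2
#4 stroke→I3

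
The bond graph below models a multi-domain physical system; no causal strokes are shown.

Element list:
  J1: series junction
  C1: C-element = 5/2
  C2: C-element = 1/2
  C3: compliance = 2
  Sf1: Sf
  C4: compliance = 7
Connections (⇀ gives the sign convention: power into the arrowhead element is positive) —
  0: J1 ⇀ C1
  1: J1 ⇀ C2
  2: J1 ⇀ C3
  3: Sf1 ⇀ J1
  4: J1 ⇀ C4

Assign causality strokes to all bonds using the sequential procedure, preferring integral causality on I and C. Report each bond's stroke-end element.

#3 stroke→Sf1  (Sf1 fixes flow; stroke at Sf1)
#0 stroke→J1  (J1: bond 3 brought flow, rest push out)
#1 stroke→J1  (common-f at J1 fixed by 3)
#2 stroke→J1  (1-jn J1 has f-setter on 3)
#4 stroke→J1  (common-f at J1 fixed by 3)

β0 stroke at J1
β1 stroke at J1
β2 stroke at J1
β3 stroke at Sf1
β4 stroke at J1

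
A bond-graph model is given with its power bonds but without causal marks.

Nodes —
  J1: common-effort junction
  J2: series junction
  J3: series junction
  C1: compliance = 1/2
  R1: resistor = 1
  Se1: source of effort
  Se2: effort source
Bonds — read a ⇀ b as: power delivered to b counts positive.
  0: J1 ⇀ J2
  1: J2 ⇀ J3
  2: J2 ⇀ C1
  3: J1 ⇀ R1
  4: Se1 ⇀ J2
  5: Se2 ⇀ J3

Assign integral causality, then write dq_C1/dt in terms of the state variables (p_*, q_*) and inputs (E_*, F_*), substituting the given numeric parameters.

#4 →J2  (Se1 (Se) sets effort on bond)
#5 →J3  (Se2 fixes effort; stroke away)
#1 →J2  (J3: last free bond brings flow in)
#2 →J2  (C1: C, integral causality)
#0 →J1  (closing 1-jn rule on J2)
#3 →R1  (common-e at J1 fixed by 0)

dq_C1/dt = E_Se1 + E_Se2 - 2*q_C1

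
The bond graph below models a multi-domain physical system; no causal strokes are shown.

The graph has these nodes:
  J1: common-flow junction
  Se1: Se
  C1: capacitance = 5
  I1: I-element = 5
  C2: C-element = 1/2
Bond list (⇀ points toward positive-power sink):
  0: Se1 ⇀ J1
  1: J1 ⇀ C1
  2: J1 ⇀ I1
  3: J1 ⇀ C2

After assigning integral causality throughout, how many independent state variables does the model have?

3  (C1, C2, I1 all integral)

#0 →J1  (Se1 fixes effort; stroke away)
#1 →J1  (C1 integral (e out))
#2 →I1  (prefer integral on I1)
#3 →J1  (1-jn J1 has f-setter on 2)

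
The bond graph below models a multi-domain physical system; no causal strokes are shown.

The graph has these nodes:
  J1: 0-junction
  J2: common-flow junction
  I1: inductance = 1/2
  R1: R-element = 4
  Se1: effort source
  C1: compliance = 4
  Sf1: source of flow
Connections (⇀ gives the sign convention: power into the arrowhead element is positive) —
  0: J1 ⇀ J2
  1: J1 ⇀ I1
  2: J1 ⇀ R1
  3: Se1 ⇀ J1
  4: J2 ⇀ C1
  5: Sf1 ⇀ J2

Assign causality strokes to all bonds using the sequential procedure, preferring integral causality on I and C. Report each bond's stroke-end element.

#0 |J2
#1 |I1
#2 |R1
#3 |J1
#4 |J2
#5 |Sf1

bond 3 →J1  (Se1 (Se) sets effort on bond)
bond 5 →Sf1  (Sf1: flow source, stroke at near end)
bond 0 →J2  (J1 effort already set via bond 3)
bond 1 →I1  (common-e at J1 fixed by 3)
bond 2 →R1  (J1: bond 3 brought effort, rest push out)
bond 4 →J2  (J2 flow already set via bond 5)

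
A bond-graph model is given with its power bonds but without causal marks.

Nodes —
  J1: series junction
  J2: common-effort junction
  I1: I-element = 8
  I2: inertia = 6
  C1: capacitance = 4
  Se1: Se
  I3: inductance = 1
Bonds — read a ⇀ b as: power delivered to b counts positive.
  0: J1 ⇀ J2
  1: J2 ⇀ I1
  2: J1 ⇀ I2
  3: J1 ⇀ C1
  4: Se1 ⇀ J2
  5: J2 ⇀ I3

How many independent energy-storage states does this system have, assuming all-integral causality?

β4 stroke at J2  (source Se1 imposes e)
β0 stroke at J1  (J2 effort already set via bond 4)
β1 stroke at I1  (J2: bond 4 brought effort, rest push out)
β5 stroke at I3  (0-jn J2 has e-setter on 4)
β2 stroke at I2  (I2: I, integral causality)
β3 stroke at J1  (common-f at J1 fixed by 2)

4  (C1, I1, I2, I3 all integral)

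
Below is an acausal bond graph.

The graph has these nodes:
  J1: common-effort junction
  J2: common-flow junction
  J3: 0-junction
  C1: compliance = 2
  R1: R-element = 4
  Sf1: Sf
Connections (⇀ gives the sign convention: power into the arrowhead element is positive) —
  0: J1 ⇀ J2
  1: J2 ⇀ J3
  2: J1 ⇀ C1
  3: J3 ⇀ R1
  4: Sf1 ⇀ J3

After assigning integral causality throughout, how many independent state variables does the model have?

#4 stroke at Sf1  (Sf1: flow source, stroke at near end)
#2 stroke at J1  (C1 integral (e out))
#0 stroke at J2  (J1: bond 2 brought effort, rest push out)
#1 stroke at J3  (only one flow-in slot at J2)
#3 stroke at R1  (J3: bond 1 brought effort, rest push out)

1  (C1 all integral)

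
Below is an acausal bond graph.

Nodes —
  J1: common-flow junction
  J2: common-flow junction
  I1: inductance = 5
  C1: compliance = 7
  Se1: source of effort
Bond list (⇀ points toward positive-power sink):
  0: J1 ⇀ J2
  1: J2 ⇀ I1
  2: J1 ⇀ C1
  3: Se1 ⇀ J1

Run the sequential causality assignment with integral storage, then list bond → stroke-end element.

β3 |J1  (source Se1 imposes e)
β1 |I1  (prefer integral on I1)
β0 |J2  (J2: bond 1 brought flow, rest push out)
β2 |J1  (common-f at J1 fixed by 0)

bond 0 →J2
bond 1 →I1
bond 2 →J1
bond 3 →J1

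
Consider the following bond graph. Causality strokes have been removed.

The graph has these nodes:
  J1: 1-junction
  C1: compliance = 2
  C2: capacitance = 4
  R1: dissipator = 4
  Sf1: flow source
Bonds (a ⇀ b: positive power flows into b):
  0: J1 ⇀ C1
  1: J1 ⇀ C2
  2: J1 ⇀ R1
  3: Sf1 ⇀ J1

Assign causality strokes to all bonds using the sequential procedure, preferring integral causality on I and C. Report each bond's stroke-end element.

b0 stroke at J1
b1 stroke at J1
b2 stroke at J1
b3 stroke at Sf1

β3 stroke at Sf1  (Sf1 (Sf) sets flow on bond)
β0 stroke at J1  (1-jn J1 has f-setter on 3)
β1 stroke at J1  (common-f at J1 fixed by 3)
β2 stroke at J1  (1-jn J1 has f-setter on 3)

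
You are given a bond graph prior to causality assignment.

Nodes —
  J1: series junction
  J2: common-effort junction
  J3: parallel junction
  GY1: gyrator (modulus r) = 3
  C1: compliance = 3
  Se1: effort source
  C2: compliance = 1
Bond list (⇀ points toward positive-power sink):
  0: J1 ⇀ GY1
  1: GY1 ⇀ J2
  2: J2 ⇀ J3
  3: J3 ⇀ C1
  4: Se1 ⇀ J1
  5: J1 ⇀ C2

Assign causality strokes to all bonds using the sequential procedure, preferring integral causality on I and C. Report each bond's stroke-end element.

b4 →J1  (Se1 (Se) sets effort on bond)
b3 →J3  (prefer integral on C1)
b2 →J2  (J3: bond 3 brought effort, rest push out)
b1 →GY1  (J2: bond 2 brought effort, rest push out)
b0 →GY1  (through GY1, causality inverts; strokes same side of GY1)
b5 →J1  (1-jn J1 has f-setter on 0)

β0 →GY1
β1 →GY1
β2 →J2
β3 →J3
β4 →J1
β5 →J1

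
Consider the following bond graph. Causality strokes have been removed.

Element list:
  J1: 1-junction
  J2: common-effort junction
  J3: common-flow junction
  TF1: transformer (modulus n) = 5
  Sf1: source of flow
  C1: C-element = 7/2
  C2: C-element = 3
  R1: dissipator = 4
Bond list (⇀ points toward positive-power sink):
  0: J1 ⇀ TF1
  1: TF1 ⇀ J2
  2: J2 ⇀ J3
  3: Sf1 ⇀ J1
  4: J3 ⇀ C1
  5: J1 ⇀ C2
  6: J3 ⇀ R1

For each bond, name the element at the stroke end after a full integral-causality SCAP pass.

β0 |J1
β1 |TF1
β2 |J2
β3 |Sf1
β4 |J3
β5 |J1
β6 |J3

β3 stroke at Sf1  (Sf1 (Sf) sets flow on bond)
β0 stroke at J1  (1-jn J1 has f-setter on 3)
β5 stroke at J1  (J1: bond 3 brought flow, rest push out)
β1 stroke at TF1  (TF1 one-in-one-out from 0)
β2 stroke at J2  (closing 0-jn rule on J2)
β4 stroke at J3  (J3 flow already set via bond 2)
β6 stroke at J3  (1-jn J3 has f-setter on 2)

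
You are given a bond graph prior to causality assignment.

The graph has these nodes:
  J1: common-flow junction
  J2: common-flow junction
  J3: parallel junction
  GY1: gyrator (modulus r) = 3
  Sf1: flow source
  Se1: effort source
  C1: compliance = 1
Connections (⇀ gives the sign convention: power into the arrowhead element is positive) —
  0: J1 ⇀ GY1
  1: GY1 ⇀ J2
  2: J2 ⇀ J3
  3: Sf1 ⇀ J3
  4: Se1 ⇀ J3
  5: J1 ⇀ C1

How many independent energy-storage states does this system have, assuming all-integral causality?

b3 →Sf1  (source Sf1 imposes f)
b4 →J3  (source Se1 imposes e)
b2 →J2  (J3 effort already set via bond 4)
b1 →GY1  (closing 1-jn rule on J2)
b0 →GY1  (through GY1, causality inverts; strokes same side of GY1)
b5 →J1  (J1 flow already set via bond 0)

1  (C1 all integral)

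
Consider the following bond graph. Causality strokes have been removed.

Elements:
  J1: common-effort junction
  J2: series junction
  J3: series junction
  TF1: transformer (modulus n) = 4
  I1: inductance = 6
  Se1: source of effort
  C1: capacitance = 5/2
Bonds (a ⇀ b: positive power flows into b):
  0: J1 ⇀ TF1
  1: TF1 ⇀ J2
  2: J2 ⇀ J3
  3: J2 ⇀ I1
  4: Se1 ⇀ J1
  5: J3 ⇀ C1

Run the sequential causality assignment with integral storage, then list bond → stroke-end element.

bond 0 |TF1
bond 1 |J2
bond 2 |J2
bond 3 |I1
bond 4 |J1
bond 5 |J3

β4 stroke→J1  (Se1 (Se) sets effort on bond)
β0 stroke→TF1  (common-e at J1 fixed by 4)
β1 stroke→J2  (through TF1, causality passes straight; one stroke at TF1)
β3 stroke→I1  (I1 integral (f out))
β2 stroke→J2  (J2: bond 3 brought flow, rest push out)
β5 stroke→J3  (J3: bond 2 brought flow, rest push out)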